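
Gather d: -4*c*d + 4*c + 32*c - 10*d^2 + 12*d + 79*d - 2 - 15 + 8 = 36*c - 10*d^2 + d*(91 - 4*c) - 9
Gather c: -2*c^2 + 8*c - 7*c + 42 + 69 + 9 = -2*c^2 + c + 120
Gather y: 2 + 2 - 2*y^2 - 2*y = -2*y^2 - 2*y + 4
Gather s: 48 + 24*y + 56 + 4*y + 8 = 28*y + 112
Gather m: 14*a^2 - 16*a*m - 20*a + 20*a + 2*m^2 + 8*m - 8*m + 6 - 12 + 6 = 14*a^2 - 16*a*m + 2*m^2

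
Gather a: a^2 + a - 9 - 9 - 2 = a^2 + a - 20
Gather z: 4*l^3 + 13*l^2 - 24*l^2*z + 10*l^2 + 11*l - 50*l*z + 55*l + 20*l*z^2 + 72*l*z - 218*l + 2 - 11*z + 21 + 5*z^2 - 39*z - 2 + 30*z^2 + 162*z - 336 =4*l^3 + 23*l^2 - 152*l + z^2*(20*l + 35) + z*(-24*l^2 + 22*l + 112) - 315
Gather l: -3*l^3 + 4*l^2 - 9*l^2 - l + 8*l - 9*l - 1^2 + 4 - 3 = -3*l^3 - 5*l^2 - 2*l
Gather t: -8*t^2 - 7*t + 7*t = -8*t^2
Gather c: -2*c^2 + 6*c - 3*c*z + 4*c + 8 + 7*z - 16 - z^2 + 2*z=-2*c^2 + c*(10 - 3*z) - z^2 + 9*z - 8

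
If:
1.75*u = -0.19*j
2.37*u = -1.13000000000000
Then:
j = 4.39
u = -0.48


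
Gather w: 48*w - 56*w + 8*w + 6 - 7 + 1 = 0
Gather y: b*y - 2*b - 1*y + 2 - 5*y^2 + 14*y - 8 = -2*b - 5*y^2 + y*(b + 13) - 6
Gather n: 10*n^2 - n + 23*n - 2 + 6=10*n^2 + 22*n + 4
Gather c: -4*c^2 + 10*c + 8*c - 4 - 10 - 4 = -4*c^2 + 18*c - 18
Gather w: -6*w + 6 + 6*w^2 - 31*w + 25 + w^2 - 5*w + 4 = 7*w^2 - 42*w + 35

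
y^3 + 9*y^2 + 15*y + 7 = (y + 1)^2*(y + 7)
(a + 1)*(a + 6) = a^2 + 7*a + 6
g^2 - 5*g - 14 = (g - 7)*(g + 2)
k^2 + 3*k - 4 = (k - 1)*(k + 4)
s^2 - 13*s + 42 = (s - 7)*(s - 6)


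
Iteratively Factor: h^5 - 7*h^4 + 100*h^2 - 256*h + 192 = (h - 2)*(h^4 - 5*h^3 - 10*h^2 + 80*h - 96) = (h - 3)*(h - 2)*(h^3 - 2*h^2 - 16*h + 32) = (h - 3)*(h - 2)*(h + 4)*(h^2 - 6*h + 8) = (h - 4)*(h - 3)*(h - 2)*(h + 4)*(h - 2)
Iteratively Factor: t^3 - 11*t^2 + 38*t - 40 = (t - 5)*(t^2 - 6*t + 8) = (t - 5)*(t - 2)*(t - 4)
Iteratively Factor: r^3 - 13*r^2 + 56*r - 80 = (r - 5)*(r^2 - 8*r + 16) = (r - 5)*(r - 4)*(r - 4)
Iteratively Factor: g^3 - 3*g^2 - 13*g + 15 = (g + 3)*(g^2 - 6*g + 5) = (g - 5)*(g + 3)*(g - 1)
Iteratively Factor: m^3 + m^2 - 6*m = (m - 2)*(m^2 + 3*m) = (m - 2)*(m + 3)*(m)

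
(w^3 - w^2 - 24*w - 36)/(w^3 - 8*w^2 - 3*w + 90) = (w + 2)/(w - 5)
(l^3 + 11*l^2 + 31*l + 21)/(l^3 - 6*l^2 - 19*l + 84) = (l^3 + 11*l^2 + 31*l + 21)/(l^3 - 6*l^2 - 19*l + 84)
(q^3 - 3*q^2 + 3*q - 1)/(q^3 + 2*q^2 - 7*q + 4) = (q - 1)/(q + 4)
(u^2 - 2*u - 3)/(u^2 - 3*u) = (u + 1)/u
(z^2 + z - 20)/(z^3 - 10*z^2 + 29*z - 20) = (z + 5)/(z^2 - 6*z + 5)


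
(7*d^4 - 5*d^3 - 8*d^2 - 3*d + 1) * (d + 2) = 7*d^5 + 9*d^4 - 18*d^3 - 19*d^2 - 5*d + 2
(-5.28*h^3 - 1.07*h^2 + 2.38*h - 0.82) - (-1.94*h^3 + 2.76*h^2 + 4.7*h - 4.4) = -3.34*h^3 - 3.83*h^2 - 2.32*h + 3.58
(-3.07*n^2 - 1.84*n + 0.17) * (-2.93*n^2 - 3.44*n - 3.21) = 8.9951*n^4 + 15.952*n^3 + 15.6862*n^2 + 5.3216*n - 0.5457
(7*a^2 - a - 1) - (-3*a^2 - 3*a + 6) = 10*a^2 + 2*a - 7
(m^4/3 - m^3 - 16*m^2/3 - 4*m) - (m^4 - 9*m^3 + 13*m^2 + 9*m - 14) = -2*m^4/3 + 8*m^3 - 55*m^2/3 - 13*m + 14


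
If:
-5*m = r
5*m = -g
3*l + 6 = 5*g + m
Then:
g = r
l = 8*r/5 - 2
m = -r/5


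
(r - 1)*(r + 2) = r^2 + r - 2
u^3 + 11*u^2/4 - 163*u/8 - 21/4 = (u - 7/2)*(u + 1/4)*(u + 6)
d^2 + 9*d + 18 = (d + 3)*(d + 6)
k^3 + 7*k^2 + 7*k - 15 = (k - 1)*(k + 3)*(k + 5)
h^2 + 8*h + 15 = (h + 3)*(h + 5)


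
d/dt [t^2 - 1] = 2*t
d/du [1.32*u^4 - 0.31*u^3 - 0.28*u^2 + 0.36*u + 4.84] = 5.28*u^3 - 0.93*u^2 - 0.56*u + 0.36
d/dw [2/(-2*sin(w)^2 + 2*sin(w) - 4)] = (2*sin(w) - 1)*cos(w)/(sin(w)^2 - sin(w) + 2)^2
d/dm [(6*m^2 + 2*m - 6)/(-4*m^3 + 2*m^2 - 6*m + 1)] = 2*(12*m^4 + 8*m^3 - 56*m^2 + 18*m - 17)/(16*m^6 - 16*m^5 + 52*m^4 - 32*m^3 + 40*m^2 - 12*m + 1)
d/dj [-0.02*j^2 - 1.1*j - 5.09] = -0.04*j - 1.1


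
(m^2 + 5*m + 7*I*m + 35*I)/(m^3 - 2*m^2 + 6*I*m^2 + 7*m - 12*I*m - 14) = (m + 5)/(m^2 - m*(2 + I) + 2*I)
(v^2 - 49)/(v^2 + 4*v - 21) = (v - 7)/(v - 3)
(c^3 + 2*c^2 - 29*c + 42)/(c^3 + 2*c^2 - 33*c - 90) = (c^3 + 2*c^2 - 29*c + 42)/(c^3 + 2*c^2 - 33*c - 90)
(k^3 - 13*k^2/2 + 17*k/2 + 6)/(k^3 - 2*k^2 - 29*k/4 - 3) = 2*(k - 3)/(2*k + 3)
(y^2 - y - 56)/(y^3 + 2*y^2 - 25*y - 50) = (y^2 - y - 56)/(y^3 + 2*y^2 - 25*y - 50)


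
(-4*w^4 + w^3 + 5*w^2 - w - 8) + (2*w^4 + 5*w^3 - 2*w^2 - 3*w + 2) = -2*w^4 + 6*w^3 + 3*w^2 - 4*w - 6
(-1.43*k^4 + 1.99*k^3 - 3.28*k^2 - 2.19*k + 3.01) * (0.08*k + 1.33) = -0.1144*k^5 - 1.7427*k^4 + 2.3843*k^3 - 4.5376*k^2 - 2.6719*k + 4.0033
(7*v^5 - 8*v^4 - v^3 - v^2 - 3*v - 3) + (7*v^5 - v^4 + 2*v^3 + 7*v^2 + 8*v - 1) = 14*v^5 - 9*v^4 + v^3 + 6*v^2 + 5*v - 4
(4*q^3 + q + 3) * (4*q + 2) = 16*q^4 + 8*q^3 + 4*q^2 + 14*q + 6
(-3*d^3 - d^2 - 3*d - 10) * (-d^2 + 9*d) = 3*d^5 - 26*d^4 - 6*d^3 - 17*d^2 - 90*d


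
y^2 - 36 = (y - 6)*(y + 6)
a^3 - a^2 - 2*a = a*(a - 2)*(a + 1)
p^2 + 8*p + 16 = (p + 4)^2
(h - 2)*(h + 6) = h^2 + 4*h - 12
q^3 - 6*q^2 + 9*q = q*(q - 3)^2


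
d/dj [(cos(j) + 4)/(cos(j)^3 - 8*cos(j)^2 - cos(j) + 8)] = (-125*cos(j)/2 + 2*cos(2*j) + cos(3*j)/2 - 10)/((cos(j) - 8)^2*sin(j)^3)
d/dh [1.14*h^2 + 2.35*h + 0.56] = 2.28*h + 2.35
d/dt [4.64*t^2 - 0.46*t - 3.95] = 9.28*t - 0.46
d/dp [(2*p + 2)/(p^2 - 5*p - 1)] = 2*(-p^2 - 2*p + 4)/(p^4 - 10*p^3 + 23*p^2 + 10*p + 1)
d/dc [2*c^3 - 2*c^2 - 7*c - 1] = 6*c^2 - 4*c - 7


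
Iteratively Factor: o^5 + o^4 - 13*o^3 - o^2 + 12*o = (o + 4)*(o^4 - 3*o^3 - o^2 + 3*o) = (o - 1)*(o + 4)*(o^3 - 2*o^2 - 3*o) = (o - 3)*(o - 1)*(o + 4)*(o^2 + o) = (o - 3)*(o - 1)*(o + 1)*(o + 4)*(o)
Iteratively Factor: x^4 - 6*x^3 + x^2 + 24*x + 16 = (x + 1)*(x^3 - 7*x^2 + 8*x + 16) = (x - 4)*(x + 1)*(x^2 - 3*x - 4) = (x - 4)*(x + 1)^2*(x - 4)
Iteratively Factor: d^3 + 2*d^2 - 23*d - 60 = (d - 5)*(d^2 + 7*d + 12) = (d - 5)*(d + 3)*(d + 4)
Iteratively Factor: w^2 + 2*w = (w + 2)*(w)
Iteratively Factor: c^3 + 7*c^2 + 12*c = (c + 4)*(c^2 + 3*c) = (c + 3)*(c + 4)*(c)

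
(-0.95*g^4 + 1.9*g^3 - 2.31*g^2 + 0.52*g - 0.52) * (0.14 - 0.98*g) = 0.931*g^5 - 1.995*g^4 + 2.5298*g^3 - 0.833*g^2 + 0.5824*g - 0.0728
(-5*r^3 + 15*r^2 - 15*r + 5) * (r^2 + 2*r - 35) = -5*r^5 + 5*r^4 + 190*r^3 - 550*r^2 + 535*r - 175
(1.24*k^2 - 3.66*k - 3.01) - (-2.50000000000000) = 1.24*k^2 - 3.66*k - 0.51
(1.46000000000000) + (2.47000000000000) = 3.93000000000000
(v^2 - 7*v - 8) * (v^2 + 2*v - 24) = v^4 - 5*v^3 - 46*v^2 + 152*v + 192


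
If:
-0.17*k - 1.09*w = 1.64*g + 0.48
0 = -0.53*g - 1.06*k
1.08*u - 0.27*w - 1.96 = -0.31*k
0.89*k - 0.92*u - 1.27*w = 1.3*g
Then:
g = 3.84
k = -1.92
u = 0.89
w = -5.92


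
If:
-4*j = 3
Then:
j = -3/4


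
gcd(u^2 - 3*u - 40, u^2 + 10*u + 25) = u + 5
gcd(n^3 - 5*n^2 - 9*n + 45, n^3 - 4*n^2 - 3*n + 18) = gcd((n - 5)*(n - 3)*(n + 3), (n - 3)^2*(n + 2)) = n - 3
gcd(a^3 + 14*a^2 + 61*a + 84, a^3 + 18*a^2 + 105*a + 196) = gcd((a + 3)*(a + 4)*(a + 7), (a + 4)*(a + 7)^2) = a^2 + 11*a + 28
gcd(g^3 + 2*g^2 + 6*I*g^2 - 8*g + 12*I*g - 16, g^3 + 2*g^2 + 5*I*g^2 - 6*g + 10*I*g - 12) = g^2 + g*(2 + 2*I) + 4*I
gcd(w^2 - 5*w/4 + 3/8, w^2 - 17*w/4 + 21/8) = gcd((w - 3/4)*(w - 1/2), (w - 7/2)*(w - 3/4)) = w - 3/4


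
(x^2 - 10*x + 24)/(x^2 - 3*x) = (x^2 - 10*x + 24)/(x*(x - 3))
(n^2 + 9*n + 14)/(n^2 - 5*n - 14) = (n + 7)/(n - 7)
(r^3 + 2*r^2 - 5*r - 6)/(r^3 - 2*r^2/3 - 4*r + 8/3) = 3*(r^2 + 4*r + 3)/(3*r^2 + 4*r - 4)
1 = 1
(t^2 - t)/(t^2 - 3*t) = (t - 1)/(t - 3)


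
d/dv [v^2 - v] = 2*v - 1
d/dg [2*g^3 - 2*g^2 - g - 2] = 6*g^2 - 4*g - 1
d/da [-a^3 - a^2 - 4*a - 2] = -3*a^2 - 2*a - 4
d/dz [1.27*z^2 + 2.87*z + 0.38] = 2.54*z + 2.87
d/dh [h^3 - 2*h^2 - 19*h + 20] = 3*h^2 - 4*h - 19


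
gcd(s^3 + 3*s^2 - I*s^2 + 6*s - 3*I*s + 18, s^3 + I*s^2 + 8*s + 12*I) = s^2 - I*s + 6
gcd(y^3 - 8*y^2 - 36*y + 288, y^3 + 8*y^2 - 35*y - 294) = y - 6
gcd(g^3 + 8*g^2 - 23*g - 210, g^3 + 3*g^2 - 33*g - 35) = g^2 + 2*g - 35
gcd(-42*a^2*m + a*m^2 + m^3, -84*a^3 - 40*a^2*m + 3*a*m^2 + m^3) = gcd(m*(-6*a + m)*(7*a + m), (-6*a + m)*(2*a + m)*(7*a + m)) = 42*a^2 - a*m - m^2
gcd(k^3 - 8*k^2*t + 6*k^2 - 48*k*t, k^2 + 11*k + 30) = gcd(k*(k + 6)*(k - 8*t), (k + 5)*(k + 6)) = k + 6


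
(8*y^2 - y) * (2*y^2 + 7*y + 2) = 16*y^4 + 54*y^3 + 9*y^2 - 2*y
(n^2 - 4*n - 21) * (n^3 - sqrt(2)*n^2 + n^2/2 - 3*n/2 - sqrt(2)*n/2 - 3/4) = n^5 - 7*n^4/2 - sqrt(2)*n^4 - 49*n^3/2 + 7*sqrt(2)*n^3/2 - 21*n^2/4 + 23*sqrt(2)*n^2 + 21*sqrt(2)*n/2 + 69*n/2 + 63/4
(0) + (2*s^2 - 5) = 2*s^2 - 5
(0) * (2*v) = 0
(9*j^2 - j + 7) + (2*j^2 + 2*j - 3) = 11*j^2 + j + 4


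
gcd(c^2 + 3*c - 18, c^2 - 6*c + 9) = c - 3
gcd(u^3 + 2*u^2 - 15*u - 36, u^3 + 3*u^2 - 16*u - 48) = u^2 - u - 12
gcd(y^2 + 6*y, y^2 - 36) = y + 6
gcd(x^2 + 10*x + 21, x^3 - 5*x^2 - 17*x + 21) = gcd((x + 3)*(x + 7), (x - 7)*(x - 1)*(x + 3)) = x + 3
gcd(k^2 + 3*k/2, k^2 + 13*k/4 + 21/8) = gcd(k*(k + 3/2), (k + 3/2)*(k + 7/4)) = k + 3/2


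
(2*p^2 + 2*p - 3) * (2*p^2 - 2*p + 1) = 4*p^4 - 8*p^2 + 8*p - 3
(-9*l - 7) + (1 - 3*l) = -12*l - 6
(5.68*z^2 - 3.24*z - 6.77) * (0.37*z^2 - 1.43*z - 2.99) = 2.1016*z^4 - 9.3212*z^3 - 14.8549*z^2 + 19.3687*z + 20.2423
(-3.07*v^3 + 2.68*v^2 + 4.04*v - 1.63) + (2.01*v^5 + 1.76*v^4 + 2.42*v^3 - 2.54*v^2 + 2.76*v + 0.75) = 2.01*v^5 + 1.76*v^4 - 0.65*v^3 + 0.14*v^2 + 6.8*v - 0.88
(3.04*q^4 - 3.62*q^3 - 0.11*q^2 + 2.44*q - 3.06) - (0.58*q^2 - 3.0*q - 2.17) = 3.04*q^4 - 3.62*q^3 - 0.69*q^2 + 5.44*q - 0.89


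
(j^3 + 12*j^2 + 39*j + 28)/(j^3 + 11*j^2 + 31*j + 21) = (j + 4)/(j + 3)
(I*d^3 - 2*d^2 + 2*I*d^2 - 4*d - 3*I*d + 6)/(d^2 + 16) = (I*d^3 + 2*d^2*(-1 + I) - d*(4 + 3*I) + 6)/(d^2 + 16)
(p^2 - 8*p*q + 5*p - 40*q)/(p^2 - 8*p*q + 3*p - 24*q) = (p + 5)/(p + 3)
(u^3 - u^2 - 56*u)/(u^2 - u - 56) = u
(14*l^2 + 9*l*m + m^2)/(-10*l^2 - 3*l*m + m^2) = (-7*l - m)/(5*l - m)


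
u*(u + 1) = u^2 + u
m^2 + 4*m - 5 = (m - 1)*(m + 5)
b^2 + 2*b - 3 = (b - 1)*(b + 3)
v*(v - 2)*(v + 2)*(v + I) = v^4 + I*v^3 - 4*v^2 - 4*I*v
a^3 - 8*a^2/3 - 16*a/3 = a*(a - 4)*(a + 4/3)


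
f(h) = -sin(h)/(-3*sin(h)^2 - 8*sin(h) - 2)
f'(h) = -(6*sin(h)*cos(h) + 8*cos(h))*sin(h)/(-3*sin(h)^2 - 8*sin(h) - 2)^2 - cos(h)/(-3*sin(h)^2 - 8*sin(h) - 2)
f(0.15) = 0.05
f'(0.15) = 0.18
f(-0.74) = 0.33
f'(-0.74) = 0.11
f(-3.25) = 0.04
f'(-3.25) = -0.23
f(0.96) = 0.08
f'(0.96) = -0.00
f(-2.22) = 0.32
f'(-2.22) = -0.01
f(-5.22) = 0.08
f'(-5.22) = -0.00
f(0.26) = 0.06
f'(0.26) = 0.10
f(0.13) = 0.04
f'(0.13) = 0.20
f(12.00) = 0.38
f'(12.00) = 0.47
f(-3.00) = -0.15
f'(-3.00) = -2.22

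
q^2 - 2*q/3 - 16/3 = (q - 8/3)*(q + 2)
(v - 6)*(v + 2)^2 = v^3 - 2*v^2 - 20*v - 24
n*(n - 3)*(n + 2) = n^3 - n^2 - 6*n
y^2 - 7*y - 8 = (y - 8)*(y + 1)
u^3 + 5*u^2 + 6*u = u*(u + 2)*(u + 3)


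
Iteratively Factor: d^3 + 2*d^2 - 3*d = (d - 1)*(d^2 + 3*d) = (d - 1)*(d + 3)*(d)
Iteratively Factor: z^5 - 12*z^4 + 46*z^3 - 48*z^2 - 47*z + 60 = (z + 1)*(z^4 - 13*z^3 + 59*z^2 - 107*z + 60) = (z - 1)*(z + 1)*(z^3 - 12*z^2 + 47*z - 60) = (z - 4)*(z - 1)*(z + 1)*(z^2 - 8*z + 15) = (z - 5)*(z - 4)*(z - 1)*(z + 1)*(z - 3)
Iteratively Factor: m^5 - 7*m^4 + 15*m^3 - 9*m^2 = (m)*(m^4 - 7*m^3 + 15*m^2 - 9*m) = m*(m - 3)*(m^3 - 4*m^2 + 3*m) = m*(m - 3)*(m - 1)*(m^2 - 3*m) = m^2*(m - 3)*(m - 1)*(m - 3)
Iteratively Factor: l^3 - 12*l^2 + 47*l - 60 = (l - 4)*(l^2 - 8*l + 15) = (l - 5)*(l - 4)*(l - 3)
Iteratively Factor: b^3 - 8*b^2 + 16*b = (b)*(b^2 - 8*b + 16) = b*(b - 4)*(b - 4)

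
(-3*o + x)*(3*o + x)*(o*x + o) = -9*o^3*x - 9*o^3 + o*x^3 + o*x^2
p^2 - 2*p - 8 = (p - 4)*(p + 2)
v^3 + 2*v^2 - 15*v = v*(v - 3)*(v + 5)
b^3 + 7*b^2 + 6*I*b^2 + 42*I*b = b*(b + 7)*(b + 6*I)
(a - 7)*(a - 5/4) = a^2 - 33*a/4 + 35/4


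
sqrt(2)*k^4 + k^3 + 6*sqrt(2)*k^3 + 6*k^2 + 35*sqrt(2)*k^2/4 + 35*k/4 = k*(k + 5/2)*(k + 7/2)*(sqrt(2)*k + 1)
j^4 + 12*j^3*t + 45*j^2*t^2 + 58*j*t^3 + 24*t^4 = (j + t)^2*(j + 4*t)*(j + 6*t)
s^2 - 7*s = s*(s - 7)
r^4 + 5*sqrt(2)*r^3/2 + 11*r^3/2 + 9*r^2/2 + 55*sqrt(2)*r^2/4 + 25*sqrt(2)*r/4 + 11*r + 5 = (r + 1/2)*(r + 5)*(r + sqrt(2)/2)*(r + 2*sqrt(2))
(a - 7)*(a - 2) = a^2 - 9*a + 14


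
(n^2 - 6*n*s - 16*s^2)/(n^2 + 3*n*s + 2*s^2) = (n - 8*s)/(n + s)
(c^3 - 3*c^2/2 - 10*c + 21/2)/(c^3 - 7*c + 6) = (c - 7/2)/(c - 2)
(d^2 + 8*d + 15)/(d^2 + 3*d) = (d + 5)/d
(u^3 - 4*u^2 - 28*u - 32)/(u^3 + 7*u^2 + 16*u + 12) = (u - 8)/(u + 3)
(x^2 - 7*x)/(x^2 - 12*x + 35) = x/(x - 5)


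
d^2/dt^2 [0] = 0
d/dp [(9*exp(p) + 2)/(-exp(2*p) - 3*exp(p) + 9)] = (9*exp(2*p) + 4*exp(p) + 87)*exp(p)/(exp(4*p) + 6*exp(3*p) - 9*exp(2*p) - 54*exp(p) + 81)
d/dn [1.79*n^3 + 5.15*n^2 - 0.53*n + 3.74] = 5.37*n^2 + 10.3*n - 0.53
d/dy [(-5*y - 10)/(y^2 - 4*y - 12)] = 5/(y^2 - 12*y + 36)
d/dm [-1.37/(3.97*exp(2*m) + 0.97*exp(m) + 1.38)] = (10.8778*exp(m) + 1.3289)*exp(m)/(3.97*exp(2*m) + 0.97*exp(m) + 1.38)^2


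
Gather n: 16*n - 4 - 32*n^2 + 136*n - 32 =-32*n^2 + 152*n - 36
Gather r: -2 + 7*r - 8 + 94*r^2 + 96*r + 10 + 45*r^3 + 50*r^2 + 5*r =45*r^3 + 144*r^2 + 108*r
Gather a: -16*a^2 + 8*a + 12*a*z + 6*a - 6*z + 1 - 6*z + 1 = -16*a^2 + a*(12*z + 14) - 12*z + 2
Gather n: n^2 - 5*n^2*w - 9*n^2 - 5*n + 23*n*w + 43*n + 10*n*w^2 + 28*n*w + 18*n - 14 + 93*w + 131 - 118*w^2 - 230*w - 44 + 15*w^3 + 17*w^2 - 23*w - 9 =n^2*(-5*w - 8) + n*(10*w^2 + 51*w + 56) + 15*w^3 - 101*w^2 - 160*w + 64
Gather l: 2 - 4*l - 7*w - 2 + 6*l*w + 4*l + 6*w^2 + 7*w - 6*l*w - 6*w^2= 0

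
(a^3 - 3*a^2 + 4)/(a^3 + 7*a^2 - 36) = (a^2 - a - 2)/(a^2 + 9*a + 18)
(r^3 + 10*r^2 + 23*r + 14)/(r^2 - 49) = (r^2 + 3*r + 2)/(r - 7)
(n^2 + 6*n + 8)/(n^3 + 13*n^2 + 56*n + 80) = (n + 2)/(n^2 + 9*n + 20)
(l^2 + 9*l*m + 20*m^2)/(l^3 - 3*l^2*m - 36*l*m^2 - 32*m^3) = (l + 5*m)/(l^2 - 7*l*m - 8*m^2)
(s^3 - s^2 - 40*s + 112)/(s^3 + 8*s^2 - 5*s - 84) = (s^2 - 8*s + 16)/(s^2 + s - 12)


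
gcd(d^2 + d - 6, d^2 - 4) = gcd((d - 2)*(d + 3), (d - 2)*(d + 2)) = d - 2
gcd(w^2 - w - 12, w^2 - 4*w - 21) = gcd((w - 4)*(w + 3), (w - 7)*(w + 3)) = w + 3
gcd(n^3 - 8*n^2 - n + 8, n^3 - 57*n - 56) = n^2 - 7*n - 8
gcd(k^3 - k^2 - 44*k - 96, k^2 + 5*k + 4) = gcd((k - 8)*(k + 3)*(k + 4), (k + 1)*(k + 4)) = k + 4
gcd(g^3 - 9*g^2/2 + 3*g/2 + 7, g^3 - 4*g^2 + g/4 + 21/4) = g^2 - 5*g/2 - 7/2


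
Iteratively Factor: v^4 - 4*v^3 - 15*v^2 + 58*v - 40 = (v - 5)*(v^3 + v^2 - 10*v + 8) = (v - 5)*(v - 2)*(v^2 + 3*v - 4) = (v - 5)*(v - 2)*(v + 4)*(v - 1)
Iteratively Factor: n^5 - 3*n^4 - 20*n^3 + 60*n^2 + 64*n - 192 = (n - 3)*(n^4 - 20*n^2 + 64) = (n - 3)*(n + 4)*(n^3 - 4*n^2 - 4*n + 16) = (n - 3)*(n - 2)*(n + 4)*(n^2 - 2*n - 8) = (n - 4)*(n - 3)*(n - 2)*(n + 4)*(n + 2)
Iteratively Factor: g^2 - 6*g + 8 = (g - 2)*(g - 4)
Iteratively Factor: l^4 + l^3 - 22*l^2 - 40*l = (l + 2)*(l^3 - l^2 - 20*l) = (l + 2)*(l + 4)*(l^2 - 5*l) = (l - 5)*(l + 2)*(l + 4)*(l)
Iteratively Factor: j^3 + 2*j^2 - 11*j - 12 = (j - 3)*(j^2 + 5*j + 4) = (j - 3)*(j + 4)*(j + 1)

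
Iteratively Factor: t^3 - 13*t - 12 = (t - 4)*(t^2 + 4*t + 3) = (t - 4)*(t + 1)*(t + 3)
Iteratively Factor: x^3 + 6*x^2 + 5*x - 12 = (x + 3)*(x^2 + 3*x - 4) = (x + 3)*(x + 4)*(x - 1)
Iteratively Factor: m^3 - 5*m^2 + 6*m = (m)*(m^2 - 5*m + 6) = m*(m - 2)*(m - 3)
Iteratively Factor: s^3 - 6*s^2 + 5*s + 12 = (s + 1)*(s^2 - 7*s + 12) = (s - 4)*(s + 1)*(s - 3)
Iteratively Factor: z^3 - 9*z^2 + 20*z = (z - 4)*(z^2 - 5*z) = z*(z - 4)*(z - 5)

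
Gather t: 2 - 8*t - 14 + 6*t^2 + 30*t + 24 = 6*t^2 + 22*t + 12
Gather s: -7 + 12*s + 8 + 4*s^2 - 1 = 4*s^2 + 12*s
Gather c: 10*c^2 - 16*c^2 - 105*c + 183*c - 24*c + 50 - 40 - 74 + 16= -6*c^2 + 54*c - 48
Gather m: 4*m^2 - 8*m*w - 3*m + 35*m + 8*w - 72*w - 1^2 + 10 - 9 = 4*m^2 + m*(32 - 8*w) - 64*w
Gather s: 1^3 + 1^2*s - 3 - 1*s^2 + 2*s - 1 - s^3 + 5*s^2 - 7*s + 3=-s^3 + 4*s^2 - 4*s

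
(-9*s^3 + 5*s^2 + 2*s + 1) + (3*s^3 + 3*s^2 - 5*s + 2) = -6*s^3 + 8*s^2 - 3*s + 3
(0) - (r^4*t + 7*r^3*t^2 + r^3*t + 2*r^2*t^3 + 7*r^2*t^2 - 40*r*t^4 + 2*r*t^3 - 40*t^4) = -r^4*t - 7*r^3*t^2 - r^3*t - 2*r^2*t^3 - 7*r^2*t^2 + 40*r*t^4 - 2*r*t^3 + 40*t^4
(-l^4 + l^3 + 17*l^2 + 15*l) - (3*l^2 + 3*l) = -l^4 + l^3 + 14*l^2 + 12*l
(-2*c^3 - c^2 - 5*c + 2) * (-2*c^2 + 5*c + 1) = 4*c^5 - 8*c^4 + 3*c^3 - 30*c^2 + 5*c + 2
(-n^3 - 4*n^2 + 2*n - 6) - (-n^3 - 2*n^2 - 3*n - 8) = -2*n^2 + 5*n + 2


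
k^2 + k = k*(k + 1)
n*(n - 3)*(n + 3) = n^3 - 9*n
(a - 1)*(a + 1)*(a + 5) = a^3 + 5*a^2 - a - 5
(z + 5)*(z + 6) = z^2 + 11*z + 30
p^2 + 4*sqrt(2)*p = p*(p + 4*sqrt(2))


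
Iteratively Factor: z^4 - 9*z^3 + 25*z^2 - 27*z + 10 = (z - 1)*(z^3 - 8*z^2 + 17*z - 10) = (z - 2)*(z - 1)*(z^2 - 6*z + 5) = (z - 5)*(z - 2)*(z - 1)*(z - 1)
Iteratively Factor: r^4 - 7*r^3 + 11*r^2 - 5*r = (r - 5)*(r^3 - 2*r^2 + r) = (r - 5)*(r - 1)*(r^2 - r) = r*(r - 5)*(r - 1)*(r - 1)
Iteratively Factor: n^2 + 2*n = (n)*(n + 2)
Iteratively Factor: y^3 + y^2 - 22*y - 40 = (y - 5)*(y^2 + 6*y + 8) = (y - 5)*(y + 4)*(y + 2)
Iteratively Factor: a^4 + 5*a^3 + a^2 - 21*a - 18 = (a - 2)*(a^3 + 7*a^2 + 15*a + 9) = (a - 2)*(a + 3)*(a^2 + 4*a + 3) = (a - 2)*(a + 1)*(a + 3)*(a + 3)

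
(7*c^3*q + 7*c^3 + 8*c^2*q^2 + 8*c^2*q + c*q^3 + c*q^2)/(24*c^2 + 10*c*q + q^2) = c*(7*c^2*q + 7*c^2 + 8*c*q^2 + 8*c*q + q^3 + q^2)/(24*c^2 + 10*c*q + q^2)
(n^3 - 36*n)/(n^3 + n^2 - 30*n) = (n - 6)/(n - 5)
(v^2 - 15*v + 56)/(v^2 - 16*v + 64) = (v - 7)/(v - 8)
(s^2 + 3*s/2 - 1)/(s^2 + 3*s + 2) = (s - 1/2)/(s + 1)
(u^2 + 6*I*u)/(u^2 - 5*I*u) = (u + 6*I)/(u - 5*I)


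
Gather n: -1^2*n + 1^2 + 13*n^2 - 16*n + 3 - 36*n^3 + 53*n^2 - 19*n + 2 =-36*n^3 + 66*n^2 - 36*n + 6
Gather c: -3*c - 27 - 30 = -3*c - 57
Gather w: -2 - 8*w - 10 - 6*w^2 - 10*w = -6*w^2 - 18*w - 12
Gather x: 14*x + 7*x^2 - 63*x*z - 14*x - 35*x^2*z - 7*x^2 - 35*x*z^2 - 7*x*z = -35*x^2*z + x*(-35*z^2 - 70*z)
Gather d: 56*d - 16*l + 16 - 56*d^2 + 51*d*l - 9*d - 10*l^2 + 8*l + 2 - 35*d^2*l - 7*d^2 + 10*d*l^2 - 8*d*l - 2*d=d^2*(-35*l - 63) + d*(10*l^2 + 43*l + 45) - 10*l^2 - 8*l + 18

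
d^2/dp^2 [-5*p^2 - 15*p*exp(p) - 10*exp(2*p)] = -15*p*exp(p) - 40*exp(2*p) - 30*exp(p) - 10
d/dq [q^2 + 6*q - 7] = 2*q + 6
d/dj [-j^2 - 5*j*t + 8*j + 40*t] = -2*j - 5*t + 8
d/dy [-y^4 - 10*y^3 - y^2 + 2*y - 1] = -4*y^3 - 30*y^2 - 2*y + 2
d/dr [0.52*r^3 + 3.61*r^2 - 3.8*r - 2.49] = 1.56*r^2 + 7.22*r - 3.8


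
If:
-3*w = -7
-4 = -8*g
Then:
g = 1/2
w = 7/3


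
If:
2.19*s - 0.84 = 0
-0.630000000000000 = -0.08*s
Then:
No Solution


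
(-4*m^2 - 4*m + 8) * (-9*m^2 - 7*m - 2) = 36*m^4 + 64*m^3 - 36*m^2 - 48*m - 16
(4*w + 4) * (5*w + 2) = 20*w^2 + 28*w + 8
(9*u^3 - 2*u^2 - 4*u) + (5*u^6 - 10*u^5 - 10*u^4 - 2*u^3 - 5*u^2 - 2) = 5*u^6 - 10*u^5 - 10*u^4 + 7*u^3 - 7*u^2 - 4*u - 2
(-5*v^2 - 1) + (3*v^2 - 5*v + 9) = -2*v^2 - 5*v + 8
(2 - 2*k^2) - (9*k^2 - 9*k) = -11*k^2 + 9*k + 2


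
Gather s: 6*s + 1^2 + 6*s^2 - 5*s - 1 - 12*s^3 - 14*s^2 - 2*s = -12*s^3 - 8*s^2 - s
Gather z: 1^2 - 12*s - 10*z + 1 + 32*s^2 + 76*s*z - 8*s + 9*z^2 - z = 32*s^2 - 20*s + 9*z^2 + z*(76*s - 11) + 2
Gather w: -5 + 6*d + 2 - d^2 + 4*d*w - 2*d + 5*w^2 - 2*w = -d^2 + 4*d + 5*w^2 + w*(4*d - 2) - 3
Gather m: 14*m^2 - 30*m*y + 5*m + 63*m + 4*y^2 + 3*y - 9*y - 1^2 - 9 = 14*m^2 + m*(68 - 30*y) + 4*y^2 - 6*y - 10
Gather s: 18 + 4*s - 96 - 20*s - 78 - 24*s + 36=-40*s - 120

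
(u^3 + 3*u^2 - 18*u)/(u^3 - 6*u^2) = (u^2 + 3*u - 18)/(u*(u - 6))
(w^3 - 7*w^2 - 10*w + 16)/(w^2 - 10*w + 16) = (w^2 + w - 2)/(w - 2)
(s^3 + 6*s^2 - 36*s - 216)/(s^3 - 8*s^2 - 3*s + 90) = (s^2 + 12*s + 36)/(s^2 - 2*s - 15)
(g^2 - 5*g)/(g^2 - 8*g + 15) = g/(g - 3)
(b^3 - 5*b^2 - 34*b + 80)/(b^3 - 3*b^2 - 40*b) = (b - 2)/b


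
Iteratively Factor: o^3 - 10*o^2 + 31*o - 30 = (o - 3)*(o^2 - 7*o + 10) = (o - 5)*(o - 3)*(o - 2)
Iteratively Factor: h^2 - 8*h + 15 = (h - 3)*(h - 5)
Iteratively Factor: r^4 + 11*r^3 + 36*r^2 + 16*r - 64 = (r + 4)*(r^3 + 7*r^2 + 8*r - 16) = (r + 4)^2*(r^2 + 3*r - 4) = (r - 1)*(r + 4)^2*(r + 4)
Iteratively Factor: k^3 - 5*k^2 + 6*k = (k)*(k^2 - 5*k + 6) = k*(k - 2)*(k - 3)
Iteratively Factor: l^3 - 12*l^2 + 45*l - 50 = (l - 5)*(l^2 - 7*l + 10) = (l - 5)^2*(l - 2)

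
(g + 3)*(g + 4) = g^2 + 7*g + 12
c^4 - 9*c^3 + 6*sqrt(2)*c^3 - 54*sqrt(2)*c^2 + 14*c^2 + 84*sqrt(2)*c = c*(c - 7)*(c - 2)*(c + 6*sqrt(2))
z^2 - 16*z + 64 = (z - 8)^2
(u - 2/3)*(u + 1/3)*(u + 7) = u^3 + 20*u^2/3 - 23*u/9 - 14/9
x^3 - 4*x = x*(x - 2)*(x + 2)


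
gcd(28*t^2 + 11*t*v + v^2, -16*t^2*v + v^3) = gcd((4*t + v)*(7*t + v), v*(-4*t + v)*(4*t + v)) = 4*t + v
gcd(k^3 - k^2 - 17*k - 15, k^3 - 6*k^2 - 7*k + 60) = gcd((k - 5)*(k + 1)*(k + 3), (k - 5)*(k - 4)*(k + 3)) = k^2 - 2*k - 15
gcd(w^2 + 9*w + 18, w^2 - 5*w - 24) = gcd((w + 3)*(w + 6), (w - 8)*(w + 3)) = w + 3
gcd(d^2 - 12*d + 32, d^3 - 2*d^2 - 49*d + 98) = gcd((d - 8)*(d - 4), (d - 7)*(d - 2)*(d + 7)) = 1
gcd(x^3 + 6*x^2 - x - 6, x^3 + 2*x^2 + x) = x + 1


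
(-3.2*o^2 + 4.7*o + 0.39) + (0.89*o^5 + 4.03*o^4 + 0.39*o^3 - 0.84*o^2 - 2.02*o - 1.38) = 0.89*o^5 + 4.03*o^4 + 0.39*o^3 - 4.04*o^2 + 2.68*o - 0.99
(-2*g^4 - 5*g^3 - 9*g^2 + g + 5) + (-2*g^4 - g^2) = -4*g^4 - 5*g^3 - 10*g^2 + g + 5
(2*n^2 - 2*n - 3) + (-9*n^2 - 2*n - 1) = -7*n^2 - 4*n - 4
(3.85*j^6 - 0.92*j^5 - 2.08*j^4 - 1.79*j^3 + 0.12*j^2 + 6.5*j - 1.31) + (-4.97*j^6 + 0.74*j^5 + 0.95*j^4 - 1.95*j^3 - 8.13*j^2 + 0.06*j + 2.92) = -1.12*j^6 - 0.18*j^5 - 1.13*j^4 - 3.74*j^3 - 8.01*j^2 + 6.56*j + 1.61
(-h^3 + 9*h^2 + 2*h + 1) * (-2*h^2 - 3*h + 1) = 2*h^5 - 15*h^4 - 32*h^3 + h^2 - h + 1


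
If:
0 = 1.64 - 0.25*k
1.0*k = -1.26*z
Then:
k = 6.56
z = -5.21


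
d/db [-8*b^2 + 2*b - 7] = 2 - 16*b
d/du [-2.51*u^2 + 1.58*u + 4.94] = 1.58 - 5.02*u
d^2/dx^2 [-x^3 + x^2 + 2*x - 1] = 2 - 6*x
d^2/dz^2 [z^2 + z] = 2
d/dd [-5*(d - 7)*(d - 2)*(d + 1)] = -15*d^2 + 80*d - 25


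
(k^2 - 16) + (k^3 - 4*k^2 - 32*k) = k^3 - 3*k^2 - 32*k - 16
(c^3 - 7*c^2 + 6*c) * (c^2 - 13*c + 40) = c^5 - 20*c^4 + 137*c^3 - 358*c^2 + 240*c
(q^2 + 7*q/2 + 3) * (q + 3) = q^3 + 13*q^2/2 + 27*q/2 + 9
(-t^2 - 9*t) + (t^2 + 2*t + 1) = 1 - 7*t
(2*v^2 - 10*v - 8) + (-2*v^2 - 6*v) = -16*v - 8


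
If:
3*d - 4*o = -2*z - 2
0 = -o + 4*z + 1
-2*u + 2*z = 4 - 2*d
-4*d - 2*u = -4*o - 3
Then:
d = 3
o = 3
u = 3/2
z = 1/2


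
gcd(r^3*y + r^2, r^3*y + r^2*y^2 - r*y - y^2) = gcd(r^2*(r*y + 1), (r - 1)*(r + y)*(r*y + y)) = 1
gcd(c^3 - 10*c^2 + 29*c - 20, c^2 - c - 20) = c - 5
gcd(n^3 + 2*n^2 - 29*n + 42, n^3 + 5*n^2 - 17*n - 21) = n^2 + 4*n - 21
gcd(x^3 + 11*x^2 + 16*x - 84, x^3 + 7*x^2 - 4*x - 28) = x^2 + 5*x - 14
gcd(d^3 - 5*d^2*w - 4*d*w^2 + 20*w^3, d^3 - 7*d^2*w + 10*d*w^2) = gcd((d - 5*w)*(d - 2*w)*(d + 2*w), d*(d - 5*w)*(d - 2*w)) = d^2 - 7*d*w + 10*w^2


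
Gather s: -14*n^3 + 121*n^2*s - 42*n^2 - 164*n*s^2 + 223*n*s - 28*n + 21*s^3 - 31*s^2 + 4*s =-14*n^3 - 42*n^2 - 28*n + 21*s^3 + s^2*(-164*n - 31) + s*(121*n^2 + 223*n + 4)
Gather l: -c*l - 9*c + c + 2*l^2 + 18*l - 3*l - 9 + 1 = -8*c + 2*l^2 + l*(15 - c) - 8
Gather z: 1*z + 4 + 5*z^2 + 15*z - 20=5*z^2 + 16*z - 16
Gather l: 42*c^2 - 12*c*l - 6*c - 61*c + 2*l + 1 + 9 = 42*c^2 - 67*c + l*(2 - 12*c) + 10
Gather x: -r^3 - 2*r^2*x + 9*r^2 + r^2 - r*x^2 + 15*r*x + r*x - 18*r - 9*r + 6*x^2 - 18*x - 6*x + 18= -r^3 + 10*r^2 - 27*r + x^2*(6 - r) + x*(-2*r^2 + 16*r - 24) + 18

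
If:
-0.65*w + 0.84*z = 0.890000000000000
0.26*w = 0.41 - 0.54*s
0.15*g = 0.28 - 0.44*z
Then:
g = 1.86666666666667 - 2.93333333333333*z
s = 1.41851851851852 - 0.622222222222222*z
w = 1.29230769230769*z - 1.36923076923077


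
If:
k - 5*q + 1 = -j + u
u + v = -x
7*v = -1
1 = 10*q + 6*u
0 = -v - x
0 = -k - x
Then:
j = -5/14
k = -1/7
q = 1/10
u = 0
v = -1/7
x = 1/7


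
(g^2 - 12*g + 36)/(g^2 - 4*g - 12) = (g - 6)/(g + 2)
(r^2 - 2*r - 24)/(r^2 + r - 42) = (r + 4)/(r + 7)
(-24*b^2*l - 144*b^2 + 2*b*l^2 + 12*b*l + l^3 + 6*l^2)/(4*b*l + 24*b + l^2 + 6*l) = (-24*b^2 + 2*b*l + l^2)/(4*b + l)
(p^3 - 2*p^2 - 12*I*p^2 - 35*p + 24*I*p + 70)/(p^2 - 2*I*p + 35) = (p^2 - p*(2 + 5*I) + 10*I)/(p + 5*I)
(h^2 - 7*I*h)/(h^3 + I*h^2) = (h - 7*I)/(h*(h + I))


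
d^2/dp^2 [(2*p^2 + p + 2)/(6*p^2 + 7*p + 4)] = 12*(-8*p^3 + 12*p^2 + 30*p + 9)/(216*p^6 + 756*p^5 + 1314*p^4 + 1351*p^3 + 876*p^2 + 336*p + 64)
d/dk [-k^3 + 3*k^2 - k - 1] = -3*k^2 + 6*k - 1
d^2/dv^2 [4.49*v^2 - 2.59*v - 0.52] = 8.98000000000000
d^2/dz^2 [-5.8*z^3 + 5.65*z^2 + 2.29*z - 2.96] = 11.3 - 34.8*z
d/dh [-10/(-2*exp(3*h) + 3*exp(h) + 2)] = (30 - 60*exp(2*h))*exp(h)/(-2*exp(3*h) + 3*exp(h) + 2)^2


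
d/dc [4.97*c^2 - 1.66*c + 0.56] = 9.94*c - 1.66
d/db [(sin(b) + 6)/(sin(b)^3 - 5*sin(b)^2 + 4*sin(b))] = (-2*sin(b)^3 - 13*sin(b)^2 + 60*sin(b) - 24)*cos(b)/((sin(b) - 4)^2*(sin(b) - 1)^2*sin(b)^2)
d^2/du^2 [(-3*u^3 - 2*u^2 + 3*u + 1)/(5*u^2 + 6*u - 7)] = 6*(-26*u^3 + 81*u^2 - 12*u + 33)/(125*u^6 + 450*u^5 + 15*u^4 - 1044*u^3 - 21*u^2 + 882*u - 343)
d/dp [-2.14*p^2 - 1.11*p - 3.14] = -4.28*p - 1.11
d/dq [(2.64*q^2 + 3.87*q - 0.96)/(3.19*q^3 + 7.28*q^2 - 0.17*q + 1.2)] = (-8.4216*q^4 - 24.6906*q^3 - 19.4352*q^2 + 20.3136*q + 4.4808)/(10.1761*q^6 + 46.4464*q^5 + 51.9138*q^4 + 5.1808*q^3 + 17.5009*q^2 - 0.408*q + 1.44)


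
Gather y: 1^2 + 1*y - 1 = y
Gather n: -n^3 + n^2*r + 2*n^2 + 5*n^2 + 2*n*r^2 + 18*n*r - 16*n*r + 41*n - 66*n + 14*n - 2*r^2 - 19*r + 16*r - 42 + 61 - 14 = -n^3 + n^2*(r + 7) + n*(2*r^2 + 2*r - 11) - 2*r^2 - 3*r + 5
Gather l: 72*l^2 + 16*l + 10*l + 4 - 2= 72*l^2 + 26*l + 2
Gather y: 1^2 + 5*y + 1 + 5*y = 10*y + 2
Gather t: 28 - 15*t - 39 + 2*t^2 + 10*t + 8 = 2*t^2 - 5*t - 3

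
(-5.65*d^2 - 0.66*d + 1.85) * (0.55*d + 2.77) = -3.1075*d^3 - 16.0135*d^2 - 0.8107*d + 5.1245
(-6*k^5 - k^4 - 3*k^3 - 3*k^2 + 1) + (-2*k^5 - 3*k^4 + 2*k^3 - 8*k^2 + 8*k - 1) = -8*k^5 - 4*k^4 - k^3 - 11*k^2 + 8*k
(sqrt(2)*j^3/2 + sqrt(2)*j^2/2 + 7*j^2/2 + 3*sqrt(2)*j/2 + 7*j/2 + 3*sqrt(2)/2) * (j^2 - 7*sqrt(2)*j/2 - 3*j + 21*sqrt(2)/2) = sqrt(2)*j^5/2 - sqrt(2)*j^4 - 49*sqrt(2)*j^3/4 - 21*j^2/2 + 43*sqrt(2)*j^2/2 + 21*j + 129*sqrt(2)*j/4 + 63/2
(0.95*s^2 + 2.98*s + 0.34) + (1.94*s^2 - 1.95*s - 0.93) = 2.89*s^2 + 1.03*s - 0.59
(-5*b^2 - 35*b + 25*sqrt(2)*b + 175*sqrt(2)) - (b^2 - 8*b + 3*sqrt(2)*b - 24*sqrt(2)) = -6*b^2 - 27*b + 22*sqrt(2)*b + 199*sqrt(2)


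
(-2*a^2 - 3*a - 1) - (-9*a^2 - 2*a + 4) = 7*a^2 - a - 5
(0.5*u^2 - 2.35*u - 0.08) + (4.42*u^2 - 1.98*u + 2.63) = 4.92*u^2 - 4.33*u + 2.55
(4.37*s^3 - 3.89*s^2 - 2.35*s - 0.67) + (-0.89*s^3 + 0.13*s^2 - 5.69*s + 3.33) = 3.48*s^3 - 3.76*s^2 - 8.04*s + 2.66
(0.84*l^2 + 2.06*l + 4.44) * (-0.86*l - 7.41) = -0.7224*l^3 - 7.996*l^2 - 19.083*l - 32.9004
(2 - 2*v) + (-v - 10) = -3*v - 8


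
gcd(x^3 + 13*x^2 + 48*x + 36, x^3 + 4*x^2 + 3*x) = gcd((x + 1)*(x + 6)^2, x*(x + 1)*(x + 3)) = x + 1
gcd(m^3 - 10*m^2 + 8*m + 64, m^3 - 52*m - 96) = m^2 - 6*m - 16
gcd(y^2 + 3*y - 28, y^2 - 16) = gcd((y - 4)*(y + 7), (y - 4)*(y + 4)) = y - 4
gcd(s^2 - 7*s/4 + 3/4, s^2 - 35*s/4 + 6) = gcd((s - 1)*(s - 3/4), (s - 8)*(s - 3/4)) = s - 3/4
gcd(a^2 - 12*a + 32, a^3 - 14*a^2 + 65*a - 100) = a - 4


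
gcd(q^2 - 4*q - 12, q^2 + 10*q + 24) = 1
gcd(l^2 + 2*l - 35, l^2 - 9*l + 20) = l - 5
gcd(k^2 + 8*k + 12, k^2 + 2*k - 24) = k + 6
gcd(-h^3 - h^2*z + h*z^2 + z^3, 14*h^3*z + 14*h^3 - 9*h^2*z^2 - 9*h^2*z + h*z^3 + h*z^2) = 1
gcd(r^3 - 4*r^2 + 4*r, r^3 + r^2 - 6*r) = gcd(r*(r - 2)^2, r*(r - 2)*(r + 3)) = r^2 - 2*r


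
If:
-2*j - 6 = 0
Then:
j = -3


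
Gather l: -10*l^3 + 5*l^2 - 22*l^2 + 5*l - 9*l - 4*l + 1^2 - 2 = -10*l^3 - 17*l^2 - 8*l - 1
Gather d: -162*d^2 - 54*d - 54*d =-162*d^2 - 108*d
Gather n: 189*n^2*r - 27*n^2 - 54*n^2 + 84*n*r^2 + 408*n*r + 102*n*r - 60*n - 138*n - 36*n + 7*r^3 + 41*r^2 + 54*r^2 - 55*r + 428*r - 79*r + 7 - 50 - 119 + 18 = n^2*(189*r - 81) + n*(84*r^2 + 510*r - 234) + 7*r^3 + 95*r^2 + 294*r - 144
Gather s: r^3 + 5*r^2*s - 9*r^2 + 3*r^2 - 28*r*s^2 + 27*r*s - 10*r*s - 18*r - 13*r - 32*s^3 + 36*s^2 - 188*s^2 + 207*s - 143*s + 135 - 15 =r^3 - 6*r^2 - 31*r - 32*s^3 + s^2*(-28*r - 152) + s*(5*r^2 + 17*r + 64) + 120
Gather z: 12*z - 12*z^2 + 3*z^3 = 3*z^3 - 12*z^2 + 12*z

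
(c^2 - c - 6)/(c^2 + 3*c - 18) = (c + 2)/(c + 6)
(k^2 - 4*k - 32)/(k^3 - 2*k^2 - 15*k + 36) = (k - 8)/(k^2 - 6*k + 9)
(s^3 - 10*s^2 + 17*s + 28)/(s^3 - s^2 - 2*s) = (s^2 - 11*s + 28)/(s*(s - 2))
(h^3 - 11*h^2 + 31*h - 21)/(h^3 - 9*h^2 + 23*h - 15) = (h - 7)/(h - 5)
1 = 1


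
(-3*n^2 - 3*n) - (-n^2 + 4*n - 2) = -2*n^2 - 7*n + 2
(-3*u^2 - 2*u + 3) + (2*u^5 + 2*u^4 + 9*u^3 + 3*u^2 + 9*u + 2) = 2*u^5 + 2*u^4 + 9*u^3 + 7*u + 5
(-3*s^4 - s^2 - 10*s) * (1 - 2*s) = 6*s^5 - 3*s^4 + 2*s^3 + 19*s^2 - 10*s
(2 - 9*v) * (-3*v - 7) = 27*v^2 + 57*v - 14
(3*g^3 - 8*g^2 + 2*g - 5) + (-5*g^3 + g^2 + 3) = -2*g^3 - 7*g^2 + 2*g - 2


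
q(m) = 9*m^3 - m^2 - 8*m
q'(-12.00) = 3904.00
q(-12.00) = -15600.00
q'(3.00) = 229.00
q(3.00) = 210.00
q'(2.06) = 102.46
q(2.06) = 57.95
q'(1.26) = 32.35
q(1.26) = 6.34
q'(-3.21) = 276.63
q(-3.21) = -282.31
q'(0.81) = 8.09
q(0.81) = -2.35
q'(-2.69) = 192.75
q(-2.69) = -160.90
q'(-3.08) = 254.29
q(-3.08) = -247.81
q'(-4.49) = 545.30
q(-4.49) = -798.91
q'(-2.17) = 123.48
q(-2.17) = -79.31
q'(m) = 27*m^2 - 2*m - 8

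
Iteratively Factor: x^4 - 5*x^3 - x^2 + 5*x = (x - 1)*(x^3 - 4*x^2 - 5*x) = (x - 1)*(x + 1)*(x^2 - 5*x) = (x - 5)*(x - 1)*(x + 1)*(x)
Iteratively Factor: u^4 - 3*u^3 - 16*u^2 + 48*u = (u - 4)*(u^3 + u^2 - 12*u) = (u - 4)*(u + 4)*(u^2 - 3*u) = u*(u - 4)*(u + 4)*(u - 3)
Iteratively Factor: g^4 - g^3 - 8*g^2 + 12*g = (g - 2)*(g^3 + g^2 - 6*g) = (g - 2)^2*(g^2 + 3*g) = g*(g - 2)^2*(g + 3)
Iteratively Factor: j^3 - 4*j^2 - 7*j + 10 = (j - 5)*(j^2 + j - 2) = (j - 5)*(j + 2)*(j - 1)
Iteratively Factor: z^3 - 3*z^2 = (z)*(z^2 - 3*z) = z^2*(z - 3)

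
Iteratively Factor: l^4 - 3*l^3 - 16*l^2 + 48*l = (l + 4)*(l^3 - 7*l^2 + 12*l) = (l - 4)*(l + 4)*(l^2 - 3*l) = (l - 4)*(l - 3)*(l + 4)*(l)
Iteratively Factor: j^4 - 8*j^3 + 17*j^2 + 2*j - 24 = (j + 1)*(j^3 - 9*j^2 + 26*j - 24) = (j - 2)*(j + 1)*(j^2 - 7*j + 12) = (j - 4)*(j - 2)*(j + 1)*(j - 3)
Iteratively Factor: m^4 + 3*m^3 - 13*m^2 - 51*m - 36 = (m + 1)*(m^3 + 2*m^2 - 15*m - 36) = (m + 1)*(m + 3)*(m^2 - m - 12) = (m - 4)*(m + 1)*(m + 3)*(m + 3)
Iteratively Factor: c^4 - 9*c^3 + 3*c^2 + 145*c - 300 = (c + 4)*(c^3 - 13*c^2 + 55*c - 75) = (c - 5)*(c + 4)*(c^2 - 8*c + 15) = (c - 5)*(c - 3)*(c + 4)*(c - 5)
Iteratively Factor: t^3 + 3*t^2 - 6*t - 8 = (t - 2)*(t^2 + 5*t + 4) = (t - 2)*(t + 4)*(t + 1)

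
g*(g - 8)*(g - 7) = g^3 - 15*g^2 + 56*g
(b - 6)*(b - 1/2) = b^2 - 13*b/2 + 3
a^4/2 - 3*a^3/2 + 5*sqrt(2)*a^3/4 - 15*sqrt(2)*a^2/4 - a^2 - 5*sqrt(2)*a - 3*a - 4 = (a/2 + 1/2)*(a - 4)*(a + sqrt(2)/2)*(a + 2*sqrt(2))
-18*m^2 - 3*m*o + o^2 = (-6*m + o)*(3*m + o)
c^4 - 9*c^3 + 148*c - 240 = (c - 6)*(c - 5)*(c - 2)*(c + 4)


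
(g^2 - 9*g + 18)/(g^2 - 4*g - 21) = (-g^2 + 9*g - 18)/(-g^2 + 4*g + 21)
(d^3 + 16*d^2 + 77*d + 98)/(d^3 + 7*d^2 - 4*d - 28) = (d + 7)/(d - 2)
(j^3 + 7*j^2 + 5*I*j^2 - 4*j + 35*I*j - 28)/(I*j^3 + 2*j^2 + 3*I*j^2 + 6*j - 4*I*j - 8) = (-I*j^3 + j^2*(5 - 7*I) + j*(35 + 4*I) + 28*I)/(j^3 + j^2*(3 - 2*I) + j*(-4 - 6*I) + 8*I)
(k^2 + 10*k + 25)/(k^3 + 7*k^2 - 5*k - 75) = 1/(k - 3)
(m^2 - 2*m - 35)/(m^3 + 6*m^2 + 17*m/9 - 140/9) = 9*(m - 7)/(9*m^2 + 9*m - 28)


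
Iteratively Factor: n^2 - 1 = (n - 1)*(n + 1)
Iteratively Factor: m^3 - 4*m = (m + 2)*(m^2 - 2*m) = m*(m + 2)*(m - 2)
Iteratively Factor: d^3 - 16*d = (d + 4)*(d^2 - 4*d) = (d - 4)*(d + 4)*(d)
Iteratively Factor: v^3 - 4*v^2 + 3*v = (v)*(v^2 - 4*v + 3) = v*(v - 1)*(v - 3)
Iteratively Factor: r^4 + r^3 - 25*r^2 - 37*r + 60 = (r - 1)*(r^3 + 2*r^2 - 23*r - 60) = (r - 5)*(r - 1)*(r^2 + 7*r + 12) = (r - 5)*(r - 1)*(r + 3)*(r + 4)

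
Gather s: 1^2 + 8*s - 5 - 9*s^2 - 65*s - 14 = -9*s^2 - 57*s - 18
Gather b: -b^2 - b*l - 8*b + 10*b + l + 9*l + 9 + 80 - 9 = -b^2 + b*(2 - l) + 10*l + 80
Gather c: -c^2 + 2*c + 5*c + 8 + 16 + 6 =-c^2 + 7*c + 30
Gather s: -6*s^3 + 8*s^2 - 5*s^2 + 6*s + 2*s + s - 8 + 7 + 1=-6*s^3 + 3*s^2 + 9*s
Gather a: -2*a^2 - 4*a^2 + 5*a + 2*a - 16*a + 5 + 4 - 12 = -6*a^2 - 9*a - 3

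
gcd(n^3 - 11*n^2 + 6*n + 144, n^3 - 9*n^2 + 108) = n^2 - 3*n - 18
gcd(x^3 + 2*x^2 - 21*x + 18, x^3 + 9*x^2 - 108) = x^2 + 3*x - 18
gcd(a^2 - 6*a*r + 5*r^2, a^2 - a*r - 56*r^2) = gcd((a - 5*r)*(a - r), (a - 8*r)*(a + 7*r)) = 1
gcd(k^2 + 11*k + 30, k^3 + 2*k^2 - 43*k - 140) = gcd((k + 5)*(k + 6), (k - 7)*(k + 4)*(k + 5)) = k + 5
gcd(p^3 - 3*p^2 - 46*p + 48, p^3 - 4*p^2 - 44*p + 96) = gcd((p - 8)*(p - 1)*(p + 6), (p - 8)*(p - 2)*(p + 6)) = p^2 - 2*p - 48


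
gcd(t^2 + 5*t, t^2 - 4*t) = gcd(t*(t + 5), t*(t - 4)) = t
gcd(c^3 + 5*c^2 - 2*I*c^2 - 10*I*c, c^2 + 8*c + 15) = c + 5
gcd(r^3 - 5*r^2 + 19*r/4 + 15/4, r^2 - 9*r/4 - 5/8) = r - 5/2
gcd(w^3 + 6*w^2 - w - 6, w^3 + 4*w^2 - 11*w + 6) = w^2 + 5*w - 6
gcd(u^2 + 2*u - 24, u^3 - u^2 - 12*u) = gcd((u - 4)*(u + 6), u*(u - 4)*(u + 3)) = u - 4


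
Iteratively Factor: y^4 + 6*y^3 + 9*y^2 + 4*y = (y + 1)*(y^3 + 5*y^2 + 4*y) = y*(y + 1)*(y^2 + 5*y + 4) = y*(y + 1)^2*(y + 4)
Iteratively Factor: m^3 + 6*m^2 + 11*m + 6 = (m + 3)*(m^2 + 3*m + 2) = (m + 2)*(m + 3)*(m + 1)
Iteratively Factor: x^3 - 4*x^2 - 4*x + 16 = (x - 4)*(x^2 - 4) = (x - 4)*(x + 2)*(x - 2)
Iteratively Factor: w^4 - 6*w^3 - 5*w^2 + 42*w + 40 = (w - 5)*(w^3 - w^2 - 10*w - 8) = (w - 5)*(w + 2)*(w^2 - 3*w - 4) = (w - 5)*(w - 4)*(w + 2)*(w + 1)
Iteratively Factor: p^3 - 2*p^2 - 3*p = (p + 1)*(p^2 - 3*p) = p*(p + 1)*(p - 3)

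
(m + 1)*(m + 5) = m^2 + 6*m + 5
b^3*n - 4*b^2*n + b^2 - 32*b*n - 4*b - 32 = (b - 8)*(b + 4)*(b*n + 1)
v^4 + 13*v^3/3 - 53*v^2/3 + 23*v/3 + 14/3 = (v - 2)*(v - 1)*(v + 1/3)*(v + 7)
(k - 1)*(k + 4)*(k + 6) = k^3 + 9*k^2 + 14*k - 24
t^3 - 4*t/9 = t*(t - 2/3)*(t + 2/3)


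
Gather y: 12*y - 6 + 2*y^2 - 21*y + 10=2*y^2 - 9*y + 4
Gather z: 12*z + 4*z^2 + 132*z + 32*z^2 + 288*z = 36*z^2 + 432*z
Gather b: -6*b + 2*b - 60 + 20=-4*b - 40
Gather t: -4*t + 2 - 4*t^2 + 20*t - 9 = -4*t^2 + 16*t - 7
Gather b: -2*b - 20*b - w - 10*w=-22*b - 11*w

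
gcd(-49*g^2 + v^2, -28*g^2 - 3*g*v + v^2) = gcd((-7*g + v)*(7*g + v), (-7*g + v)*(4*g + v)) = -7*g + v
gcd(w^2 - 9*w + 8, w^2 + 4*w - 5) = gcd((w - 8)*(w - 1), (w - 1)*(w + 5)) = w - 1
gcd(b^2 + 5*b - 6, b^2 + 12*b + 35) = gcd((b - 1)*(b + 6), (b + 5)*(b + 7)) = 1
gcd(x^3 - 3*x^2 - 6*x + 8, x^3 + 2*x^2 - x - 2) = x^2 + x - 2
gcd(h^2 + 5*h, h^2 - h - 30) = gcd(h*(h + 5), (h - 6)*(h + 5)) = h + 5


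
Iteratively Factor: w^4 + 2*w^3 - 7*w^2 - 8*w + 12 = (w + 3)*(w^3 - w^2 - 4*w + 4) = (w - 2)*(w + 3)*(w^2 + w - 2) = (w - 2)*(w - 1)*(w + 3)*(w + 2)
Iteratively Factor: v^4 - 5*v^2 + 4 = (v - 2)*(v^3 + 2*v^2 - v - 2) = (v - 2)*(v + 2)*(v^2 - 1) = (v - 2)*(v + 1)*(v + 2)*(v - 1)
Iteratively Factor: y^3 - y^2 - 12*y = (y - 4)*(y^2 + 3*y) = y*(y - 4)*(y + 3)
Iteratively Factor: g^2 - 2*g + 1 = (g - 1)*(g - 1)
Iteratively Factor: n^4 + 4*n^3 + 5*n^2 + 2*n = (n)*(n^3 + 4*n^2 + 5*n + 2) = n*(n + 1)*(n^2 + 3*n + 2) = n*(n + 1)*(n + 2)*(n + 1)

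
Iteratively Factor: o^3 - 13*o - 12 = (o + 3)*(o^2 - 3*o - 4) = (o - 4)*(o + 3)*(o + 1)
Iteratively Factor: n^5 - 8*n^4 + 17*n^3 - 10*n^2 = (n - 2)*(n^4 - 6*n^3 + 5*n^2) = n*(n - 2)*(n^3 - 6*n^2 + 5*n) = n^2*(n - 2)*(n^2 - 6*n + 5) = n^2*(n - 2)*(n - 1)*(n - 5)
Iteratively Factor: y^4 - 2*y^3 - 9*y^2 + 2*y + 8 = (y + 2)*(y^3 - 4*y^2 - y + 4) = (y - 1)*(y + 2)*(y^2 - 3*y - 4) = (y - 1)*(y + 1)*(y + 2)*(y - 4)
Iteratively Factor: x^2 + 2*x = (x + 2)*(x)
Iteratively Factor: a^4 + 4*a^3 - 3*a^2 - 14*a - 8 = (a + 1)*(a^3 + 3*a^2 - 6*a - 8) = (a + 1)*(a + 4)*(a^2 - a - 2) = (a + 1)^2*(a + 4)*(a - 2)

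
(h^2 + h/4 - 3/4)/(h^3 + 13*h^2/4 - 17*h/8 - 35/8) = 2*(4*h - 3)/(8*h^2 + 18*h - 35)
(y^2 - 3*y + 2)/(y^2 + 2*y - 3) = (y - 2)/(y + 3)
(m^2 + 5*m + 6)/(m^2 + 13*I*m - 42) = (m^2 + 5*m + 6)/(m^2 + 13*I*m - 42)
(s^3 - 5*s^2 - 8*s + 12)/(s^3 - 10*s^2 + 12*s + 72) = (s - 1)/(s - 6)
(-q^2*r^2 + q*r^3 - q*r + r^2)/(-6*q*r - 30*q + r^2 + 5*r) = r*(q^2*r - q*r^2 + q - r)/(6*q*r + 30*q - r^2 - 5*r)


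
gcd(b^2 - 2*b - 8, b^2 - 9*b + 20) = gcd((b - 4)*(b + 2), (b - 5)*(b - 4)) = b - 4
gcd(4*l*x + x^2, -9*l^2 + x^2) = 1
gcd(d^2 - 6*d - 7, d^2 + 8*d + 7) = d + 1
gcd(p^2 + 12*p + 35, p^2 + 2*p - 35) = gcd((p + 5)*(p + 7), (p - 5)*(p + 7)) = p + 7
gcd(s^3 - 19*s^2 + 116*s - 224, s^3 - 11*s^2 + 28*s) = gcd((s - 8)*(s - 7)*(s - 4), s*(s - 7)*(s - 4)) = s^2 - 11*s + 28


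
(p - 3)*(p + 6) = p^2 + 3*p - 18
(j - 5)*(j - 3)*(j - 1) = j^3 - 9*j^2 + 23*j - 15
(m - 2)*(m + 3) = m^2 + m - 6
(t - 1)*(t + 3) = t^2 + 2*t - 3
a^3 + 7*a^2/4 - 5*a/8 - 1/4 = (a - 1/2)*(a + 1/4)*(a + 2)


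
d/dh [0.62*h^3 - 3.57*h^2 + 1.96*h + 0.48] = 1.86*h^2 - 7.14*h + 1.96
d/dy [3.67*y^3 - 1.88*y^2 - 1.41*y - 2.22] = 11.01*y^2 - 3.76*y - 1.41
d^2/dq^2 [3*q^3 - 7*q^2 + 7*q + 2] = 18*q - 14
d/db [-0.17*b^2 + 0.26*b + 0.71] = 0.26 - 0.34*b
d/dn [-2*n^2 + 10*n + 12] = 10 - 4*n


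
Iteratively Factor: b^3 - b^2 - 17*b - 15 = (b + 3)*(b^2 - 4*b - 5) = (b + 1)*(b + 3)*(b - 5)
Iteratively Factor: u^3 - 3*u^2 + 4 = (u + 1)*(u^2 - 4*u + 4) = (u - 2)*(u + 1)*(u - 2)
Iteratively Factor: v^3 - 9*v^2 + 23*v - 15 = (v - 1)*(v^2 - 8*v + 15) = (v - 3)*(v - 1)*(v - 5)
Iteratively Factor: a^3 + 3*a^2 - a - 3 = (a - 1)*(a^2 + 4*a + 3) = (a - 1)*(a + 3)*(a + 1)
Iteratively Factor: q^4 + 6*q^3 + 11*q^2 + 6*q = (q + 3)*(q^3 + 3*q^2 + 2*q) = (q + 1)*(q + 3)*(q^2 + 2*q) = (q + 1)*(q + 2)*(q + 3)*(q)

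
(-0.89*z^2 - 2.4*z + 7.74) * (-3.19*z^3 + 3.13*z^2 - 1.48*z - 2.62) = 2.8391*z^5 + 4.8703*z^4 - 30.8854*z^3 + 30.11*z^2 - 5.1672*z - 20.2788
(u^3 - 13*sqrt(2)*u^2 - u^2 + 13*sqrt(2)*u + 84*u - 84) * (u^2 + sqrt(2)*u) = u^5 - 12*sqrt(2)*u^4 - u^4 + 12*sqrt(2)*u^3 + 58*u^3 - 58*u^2 + 84*sqrt(2)*u^2 - 84*sqrt(2)*u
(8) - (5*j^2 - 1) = 9 - 5*j^2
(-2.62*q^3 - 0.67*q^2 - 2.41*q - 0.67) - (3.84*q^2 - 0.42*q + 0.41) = -2.62*q^3 - 4.51*q^2 - 1.99*q - 1.08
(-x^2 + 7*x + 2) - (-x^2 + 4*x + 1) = 3*x + 1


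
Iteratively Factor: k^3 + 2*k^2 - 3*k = (k + 3)*(k^2 - k) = (k - 1)*(k + 3)*(k)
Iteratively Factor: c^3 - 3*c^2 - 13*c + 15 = (c - 1)*(c^2 - 2*c - 15) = (c - 1)*(c + 3)*(c - 5)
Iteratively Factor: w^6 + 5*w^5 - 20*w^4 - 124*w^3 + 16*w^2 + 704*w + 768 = (w + 2)*(w^5 + 3*w^4 - 26*w^3 - 72*w^2 + 160*w + 384) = (w + 2)*(w + 4)*(w^4 - w^3 - 22*w^2 + 16*w + 96) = (w - 3)*(w + 2)*(w + 4)*(w^3 + 2*w^2 - 16*w - 32) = (w - 3)*(w + 2)^2*(w + 4)*(w^2 - 16) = (w - 3)*(w + 2)^2*(w + 4)^2*(w - 4)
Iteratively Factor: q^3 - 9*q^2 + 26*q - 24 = (q - 2)*(q^2 - 7*q + 12) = (q - 4)*(q - 2)*(q - 3)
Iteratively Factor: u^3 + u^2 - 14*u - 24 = (u + 3)*(u^2 - 2*u - 8) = (u - 4)*(u + 3)*(u + 2)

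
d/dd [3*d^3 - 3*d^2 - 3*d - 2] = 9*d^2 - 6*d - 3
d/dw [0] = 0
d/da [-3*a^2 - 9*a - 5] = -6*a - 9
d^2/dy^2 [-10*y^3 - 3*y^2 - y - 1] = -60*y - 6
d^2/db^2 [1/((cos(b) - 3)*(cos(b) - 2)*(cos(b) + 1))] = (-90*(1 - cos(b)^2)^2 + 12*sin(b)^6 + 3*cos(b)^6 + 44*cos(b)^5 + 2*cos(b)^3 - 139*cos(b)^2 - 54*cos(b) + 128)/((cos(b) - 3)^3*(cos(b) - 2)^3*(cos(b) + 1)^3)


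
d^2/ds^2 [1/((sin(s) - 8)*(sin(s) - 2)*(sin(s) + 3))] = (-9*sin(s)^6 + 77*sin(s)^5 - 156*sin(s)^4 + 26*sin(s)^3 - 1330*sin(s)^2 - 372*sin(s) + 1064)/((sin(s) - 8)^3*(sin(s) - 2)^3*(sin(s) + 3)^3)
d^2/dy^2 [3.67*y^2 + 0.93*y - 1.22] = 7.34000000000000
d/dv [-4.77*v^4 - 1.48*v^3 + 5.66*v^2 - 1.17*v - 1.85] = -19.08*v^3 - 4.44*v^2 + 11.32*v - 1.17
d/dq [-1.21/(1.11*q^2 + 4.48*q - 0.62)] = (2.6862*q + 5.4208)/(1.11*q^2 + 4.48*q - 0.62)^2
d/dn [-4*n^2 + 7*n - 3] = 7 - 8*n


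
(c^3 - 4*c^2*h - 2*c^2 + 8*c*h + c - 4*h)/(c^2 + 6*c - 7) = (c^2 - 4*c*h - c + 4*h)/(c + 7)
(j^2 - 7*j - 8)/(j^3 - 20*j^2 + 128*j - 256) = (j + 1)/(j^2 - 12*j + 32)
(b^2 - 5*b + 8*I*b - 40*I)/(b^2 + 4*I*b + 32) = (b - 5)/(b - 4*I)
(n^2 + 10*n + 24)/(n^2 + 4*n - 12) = (n + 4)/(n - 2)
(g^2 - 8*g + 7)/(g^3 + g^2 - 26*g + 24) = (g - 7)/(g^2 + 2*g - 24)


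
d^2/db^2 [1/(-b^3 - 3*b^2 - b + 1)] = 2*(3*(b + 1)*(b^3 + 3*b^2 + b - 1) - (3*b^2 + 6*b + 1)^2)/(b^3 + 3*b^2 + b - 1)^3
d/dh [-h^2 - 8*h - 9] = -2*h - 8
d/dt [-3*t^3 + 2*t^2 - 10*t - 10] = -9*t^2 + 4*t - 10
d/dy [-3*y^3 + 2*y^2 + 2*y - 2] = -9*y^2 + 4*y + 2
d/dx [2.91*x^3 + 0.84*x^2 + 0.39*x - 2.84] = 8.73*x^2 + 1.68*x + 0.39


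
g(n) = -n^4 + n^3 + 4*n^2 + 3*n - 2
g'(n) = -4*n^3 + 3*n^2 + 8*n + 3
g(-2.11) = -19.74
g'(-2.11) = 37.05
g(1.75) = 11.48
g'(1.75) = 4.75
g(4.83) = -325.75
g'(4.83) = -339.09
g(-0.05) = -2.14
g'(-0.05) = 2.61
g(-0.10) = -2.26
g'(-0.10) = 2.23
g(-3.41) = -140.58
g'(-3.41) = 169.21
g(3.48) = -47.64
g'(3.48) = -101.41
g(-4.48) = -427.89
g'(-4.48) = 387.03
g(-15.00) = -53147.00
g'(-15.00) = 14058.00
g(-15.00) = -53147.00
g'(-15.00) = 14058.00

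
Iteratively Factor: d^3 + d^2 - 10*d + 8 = (d - 1)*(d^2 + 2*d - 8) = (d - 1)*(d + 4)*(d - 2)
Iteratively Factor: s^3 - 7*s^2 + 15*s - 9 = (s - 3)*(s^2 - 4*s + 3) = (s - 3)*(s - 1)*(s - 3)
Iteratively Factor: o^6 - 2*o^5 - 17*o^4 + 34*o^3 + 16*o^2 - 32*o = (o)*(o^5 - 2*o^4 - 17*o^3 + 34*o^2 + 16*o - 32) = o*(o + 4)*(o^4 - 6*o^3 + 7*o^2 + 6*o - 8) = o*(o - 1)*(o + 4)*(o^3 - 5*o^2 + 2*o + 8) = o*(o - 4)*(o - 1)*(o + 4)*(o^2 - o - 2) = o*(o - 4)*(o - 1)*(o + 1)*(o + 4)*(o - 2)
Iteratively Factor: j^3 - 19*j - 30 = (j + 3)*(j^2 - 3*j - 10) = (j + 2)*(j + 3)*(j - 5)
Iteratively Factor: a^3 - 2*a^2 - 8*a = (a + 2)*(a^2 - 4*a) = (a - 4)*(a + 2)*(a)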